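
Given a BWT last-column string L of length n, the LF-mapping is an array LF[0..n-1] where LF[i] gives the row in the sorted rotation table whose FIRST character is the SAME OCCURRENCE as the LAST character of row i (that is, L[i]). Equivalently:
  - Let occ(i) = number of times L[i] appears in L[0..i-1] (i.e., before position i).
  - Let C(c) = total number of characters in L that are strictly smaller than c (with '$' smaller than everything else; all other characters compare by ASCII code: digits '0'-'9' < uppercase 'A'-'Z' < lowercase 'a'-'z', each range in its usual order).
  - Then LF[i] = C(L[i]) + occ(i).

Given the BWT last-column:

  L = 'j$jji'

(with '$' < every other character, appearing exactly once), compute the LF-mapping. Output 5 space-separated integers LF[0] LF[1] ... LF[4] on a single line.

Answer: 2 0 3 4 1

Derivation:
Char counts: '$':1, 'i':1, 'j':3
C (first-col start): C('$')=0, C('i')=1, C('j')=2
L[0]='j': occ=0, LF[0]=C('j')+0=2+0=2
L[1]='$': occ=0, LF[1]=C('$')+0=0+0=0
L[2]='j': occ=1, LF[2]=C('j')+1=2+1=3
L[3]='j': occ=2, LF[3]=C('j')+2=2+2=4
L[4]='i': occ=0, LF[4]=C('i')+0=1+0=1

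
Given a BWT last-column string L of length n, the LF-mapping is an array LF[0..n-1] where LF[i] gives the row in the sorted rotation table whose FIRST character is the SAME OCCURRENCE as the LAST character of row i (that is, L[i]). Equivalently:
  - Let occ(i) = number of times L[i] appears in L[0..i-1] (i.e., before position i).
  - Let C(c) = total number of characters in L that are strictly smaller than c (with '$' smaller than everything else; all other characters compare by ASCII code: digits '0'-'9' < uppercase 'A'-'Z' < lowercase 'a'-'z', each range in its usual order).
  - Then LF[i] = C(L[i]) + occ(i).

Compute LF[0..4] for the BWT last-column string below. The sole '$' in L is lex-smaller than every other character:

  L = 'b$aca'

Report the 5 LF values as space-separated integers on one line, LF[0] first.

Answer: 3 0 1 4 2

Derivation:
Char counts: '$':1, 'a':2, 'b':1, 'c':1
C (first-col start): C('$')=0, C('a')=1, C('b')=3, C('c')=4
L[0]='b': occ=0, LF[0]=C('b')+0=3+0=3
L[1]='$': occ=0, LF[1]=C('$')+0=0+0=0
L[2]='a': occ=0, LF[2]=C('a')+0=1+0=1
L[3]='c': occ=0, LF[3]=C('c')+0=4+0=4
L[4]='a': occ=1, LF[4]=C('a')+1=1+1=2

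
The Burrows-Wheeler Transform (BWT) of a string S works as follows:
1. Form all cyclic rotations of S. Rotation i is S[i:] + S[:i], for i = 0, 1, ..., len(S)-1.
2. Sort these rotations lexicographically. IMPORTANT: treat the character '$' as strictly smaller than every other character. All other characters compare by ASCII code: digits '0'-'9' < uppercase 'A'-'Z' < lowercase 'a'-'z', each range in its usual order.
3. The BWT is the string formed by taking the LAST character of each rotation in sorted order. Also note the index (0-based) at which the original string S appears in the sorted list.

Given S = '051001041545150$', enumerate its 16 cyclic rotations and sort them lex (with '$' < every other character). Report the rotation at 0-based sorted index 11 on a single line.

All 16 rotations (rotation i = S[i:]+S[:i]):
  rot[0] = 051001041545150$
  rot[1] = 51001041545150$0
  rot[2] = 1001041545150$05
  rot[3] = 001041545150$051
  rot[4] = 01041545150$0510
  rot[5] = 1041545150$05100
  rot[6] = 041545150$051001
  rot[7] = 41545150$0510010
  rot[8] = 1545150$05100104
  rot[9] = 545150$051001041
  rot[10] = 45150$0510010415
  rot[11] = 5150$05100104154
  rot[12] = 150$051001041545
  rot[13] = 50$0510010415451
  rot[14] = 0$05100104154515
  rot[15] = $051001041545150
Sorted (with $ < everything):
  sorted[0] = $051001041545150
  sorted[1] = 0$05100104154515
  sorted[2] = 001041545150$051
  sorted[3] = 01041545150$0510
  sorted[4] = 041545150$051001
  sorted[5] = 051001041545150$
  sorted[6] = 1001041545150$05
  sorted[7] = 1041545150$05100
  sorted[8] = 150$051001041545
  sorted[9] = 1545150$05100104
  sorted[10] = 41545150$0510010
  sorted[11] = 45150$0510010415
  sorted[12] = 50$0510010415451
  sorted[13] = 51001041545150$0
  sorted[14] = 5150$05100104154
  sorted[15] = 545150$051001041
sorted[11] = 45150$0510010415

Answer: 45150$0510010415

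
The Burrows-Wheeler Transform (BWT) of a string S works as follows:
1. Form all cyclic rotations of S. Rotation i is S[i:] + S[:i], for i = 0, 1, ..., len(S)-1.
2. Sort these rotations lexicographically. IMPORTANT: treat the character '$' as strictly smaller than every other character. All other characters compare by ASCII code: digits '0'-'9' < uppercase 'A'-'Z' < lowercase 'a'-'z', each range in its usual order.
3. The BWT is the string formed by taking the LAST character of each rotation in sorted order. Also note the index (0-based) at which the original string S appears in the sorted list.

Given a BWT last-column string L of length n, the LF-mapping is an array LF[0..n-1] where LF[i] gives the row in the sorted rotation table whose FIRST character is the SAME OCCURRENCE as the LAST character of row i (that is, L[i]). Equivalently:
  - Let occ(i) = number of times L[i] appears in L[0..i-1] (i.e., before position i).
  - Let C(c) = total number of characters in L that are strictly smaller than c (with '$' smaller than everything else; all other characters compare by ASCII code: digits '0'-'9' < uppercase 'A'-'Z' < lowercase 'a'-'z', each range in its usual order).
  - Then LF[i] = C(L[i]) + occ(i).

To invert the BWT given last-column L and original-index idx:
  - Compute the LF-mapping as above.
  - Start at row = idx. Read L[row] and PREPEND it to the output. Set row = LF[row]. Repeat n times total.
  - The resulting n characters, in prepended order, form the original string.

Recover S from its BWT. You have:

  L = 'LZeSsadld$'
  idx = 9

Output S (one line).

Answer: saddleSZL$

Derivation:
LF mapping: 1 3 7 2 9 4 5 8 6 0
Walk LF starting at row 9, prepending L[row]:
  step 1: row=9, L[9]='$', prepend. Next row=LF[9]=0
  step 2: row=0, L[0]='L', prepend. Next row=LF[0]=1
  step 3: row=1, L[1]='Z', prepend. Next row=LF[1]=3
  step 4: row=3, L[3]='S', prepend. Next row=LF[3]=2
  step 5: row=2, L[2]='e', prepend. Next row=LF[2]=7
  step 6: row=7, L[7]='l', prepend. Next row=LF[7]=8
  step 7: row=8, L[8]='d', prepend. Next row=LF[8]=6
  step 8: row=6, L[6]='d', prepend. Next row=LF[6]=5
  step 9: row=5, L[5]='a', prepend. Next row=LF[5]=4
  step 10: row=4, L[4]='s', prepend. Next row=LF[4]=9
Reversed output: saddleSZL$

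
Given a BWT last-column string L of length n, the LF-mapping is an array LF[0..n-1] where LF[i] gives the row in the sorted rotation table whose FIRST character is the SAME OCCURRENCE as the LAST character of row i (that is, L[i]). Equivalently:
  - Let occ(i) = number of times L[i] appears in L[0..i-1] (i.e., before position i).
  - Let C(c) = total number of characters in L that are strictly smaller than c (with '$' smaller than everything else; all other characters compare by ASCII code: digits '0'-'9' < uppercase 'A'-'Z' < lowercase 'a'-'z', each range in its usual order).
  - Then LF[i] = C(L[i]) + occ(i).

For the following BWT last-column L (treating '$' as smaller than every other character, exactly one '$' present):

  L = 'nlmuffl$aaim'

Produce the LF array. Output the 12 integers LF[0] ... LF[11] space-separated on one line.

Char counts: '$':1, 'a':2, 'f':2, 'i':1, 'l':2, 'm':2, 'n':1, 'u':1
C (first-col start): C('$')=0, C('a')=1, C('f')=3, C('i')=5, C('l')=6, C('m')=8, C('n')=10, C('u')=11
L[0]='n': occ=0, LF[0]=C('n')+0=10+0=10
L[1]='l': occ=0, LF[1]=C('l')+0=6+0=6
L[2]='m': occ=0, LF[2]=C('m')+0=8+0=8
L[3]='u': occ=0, LF[3]=C('u')+0=11+0=11
L[4]='f': occ=0, LF[4]=C('f')+0=3+0=3
L[5]='f': occ=1, LF[5]=C('f')+1=3+1=4
L[6]='l': occ=1, LF[6]=C('l')+1=6+1=7
L[7]='$': occ=0, LF[7]=C('$')+0=0+0=0
L[8]='a': occ=0, LF[8]=C('a')+0=1+0=1
L[9]='a': occ=1, LF[9]=C('a')+1=1+1=2
L[10]='i': occ=0, LF[10]=C('i')+0=5+0=5
L[11]='m': occ=1, LF[11]=C('m')+1=8+1=9

Answer: 10 6 8 11 3 4 7 0 1 2 5 9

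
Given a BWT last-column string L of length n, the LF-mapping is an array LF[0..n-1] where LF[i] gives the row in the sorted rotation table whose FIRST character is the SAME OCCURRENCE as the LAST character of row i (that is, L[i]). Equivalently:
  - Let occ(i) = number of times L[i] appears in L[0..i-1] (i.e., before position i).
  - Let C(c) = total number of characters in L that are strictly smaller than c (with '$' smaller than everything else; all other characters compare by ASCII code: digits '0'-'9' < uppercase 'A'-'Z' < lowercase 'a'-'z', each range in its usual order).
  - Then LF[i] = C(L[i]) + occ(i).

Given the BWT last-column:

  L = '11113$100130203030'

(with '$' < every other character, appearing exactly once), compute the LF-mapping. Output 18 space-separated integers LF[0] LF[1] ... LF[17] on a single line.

Answer: 7 8 9 10 14 0 11 1 2 12 15 3 13 4 16 5 17 6

Derivation:
Char counts: '$':1, '0':6, '1':6, '2':1, '3':4
C (first-col start): C('$')=0, C('0')=1, C('1')=7, C('2')=13, C('3')=14
L[0]='1': occ=0, LF[0]=C('1')+0=7+0=7
L[1]='1': occ=1, LF[1]=C('1')+1=7+1=8
L[2]='1': occ=2, LF[2]=C('1')+2=7+2=9
L[3]='1': occ=3, LF[3]=C('1')+3=7+3=10
L[4]='3': occ=0, LF[4]=C('3')+0=14+0=14
L[5]='$': occ=0, LF[5]=C('$')+0=0+0=0
L[6]='1': occ=4, LF[6]=C('1')+4=7+4=11
L[7]='0': occ=0, LF[7]=C('0')+0=1+0=1
L[8]='0': occ=1, LF[8]=C('0')+1=1+1=2
L[9]='1': occ=5, LF[9]=C('1')+5=7+5=12
L[10]='3': occ=1, LF[10]=C('3')+1=14+1=15
L[11]='0': occ=2, LF[11]=C('0')+2=1+2=3
L[12]='2': occ=0, LF[12]=C('2')+0=13+0=13
L[13]='0': occ=3, LF[13]=C('0')+3=1+3=4
L[14]='3': occ=2, LF[14]=C('3')+2=14+2=16
L[15]='0': occ=4, LF[15]=C('0')+4=1+4=5
L[16]='3': occ=3, LF[16]=C('3')+3=14+3=17
L[17]='0': occ=5, LF[17]=C('0')+5=1+5=6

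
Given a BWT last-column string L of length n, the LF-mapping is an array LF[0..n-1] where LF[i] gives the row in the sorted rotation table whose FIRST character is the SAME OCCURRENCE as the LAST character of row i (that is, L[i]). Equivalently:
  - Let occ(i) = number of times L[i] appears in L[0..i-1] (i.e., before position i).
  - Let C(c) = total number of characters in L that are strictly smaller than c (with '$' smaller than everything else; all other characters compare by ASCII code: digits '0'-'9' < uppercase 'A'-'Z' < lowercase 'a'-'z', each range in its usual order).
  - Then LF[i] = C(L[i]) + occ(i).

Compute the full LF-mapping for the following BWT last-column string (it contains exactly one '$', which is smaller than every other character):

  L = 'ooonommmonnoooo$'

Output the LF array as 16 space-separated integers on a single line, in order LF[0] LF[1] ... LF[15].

Answer: 7 8 9 4 10 1 2 3 11 5 6 12 13 14 15 0

Derivation:
Char counts: '$':1, 'm':3, 'n':3, 'o':9
C (first-col start): C('$')=0, C('m')=1, C('n')=4, C('o')=7
L[0]='o': occ=0, LF[0]=C('o')+0=7+0=7
L[1]='o': occ=1, LF[1]=C('o')+1=7+1=8
L[2]='o': occ=2, LF[2]=C('o')+2=7+2=9
L[3]='n': occ=0, LF[3]=C('n')+0=4+0=4
L[4]='o': occ=3, LF[4]=C('o')+3=7+3=10
L[5]='m': occ=0, LF[5]=C('m')+0=1+0=1
L[6]='m': occ=1, LF[6]=C('m')+1=1+1=2
L[7]='m': occ=2, LF[7]=C('m')+2=1+2=3
L[8]='o': occ=4, LF[8]=C('o')+4=7+4=11
L[9]='n': occ=1, LF[9]=C('n')+1=4+1=5
L[10]='n': occ=2, LF[10]=C('n')+2=4+2=6
L[11]='o': occ=5, LF[11]=C('o')+5=7+5=12
L[12]='o': occ=6, LF[12]=C('o')+6=7+6=13
L[13]='o': occ=7, LF[13]=C('o')+7=7+7=14
L[14]='o': occ=8, LF[14]=C('o')+8=7+8=15
L[15]='$': occ=0, LF[15]=C('$')+0=0+0=0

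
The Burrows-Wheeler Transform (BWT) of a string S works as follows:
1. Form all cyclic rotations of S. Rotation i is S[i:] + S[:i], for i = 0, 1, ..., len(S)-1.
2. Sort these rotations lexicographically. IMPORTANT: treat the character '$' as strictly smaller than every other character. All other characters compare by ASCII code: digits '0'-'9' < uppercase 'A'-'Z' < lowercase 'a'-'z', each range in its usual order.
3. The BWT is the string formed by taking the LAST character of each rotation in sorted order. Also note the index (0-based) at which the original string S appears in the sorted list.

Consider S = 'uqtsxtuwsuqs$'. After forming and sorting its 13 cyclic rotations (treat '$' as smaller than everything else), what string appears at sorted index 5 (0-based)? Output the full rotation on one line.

Answer: sxtuwsuqs$uqt

Derivation:
All 13 rotations (rotation i = S[i:]+S[:i]):
  rot[0] = uqtsxtuwsuqs$
  rot[1] = qtsxtuwsuqs$u
  rot[2] = tsxtuwsuqs$uq
  rot[3] = sxtuwsuqs$uqt
  rot[4] = xtuwsuqs$uqts
  rot[5] = tuwsuqs$uqtsx
  rot[6] = uwsuqs$uqtsxt
  rot[7] = wsuqs$uqtsxtu
  rot[8] = suqs$uqtsxtuw
  rot[9] = uqs$uqtsxtuws
  rot[10] = qs$uqtsxtuwsu
  rot[11] = s$uqtsxtuwsuq
  rot[12] = $uqtsxtuwsuqs
Sorted (with $ < everything):
  sorted[0] = $uqtsxtuwsuqs
  sorted[1] = qs$uqtsxtuwsu
  sorted[2] = qtsxtuwsuqs$u
  sorted[3] = s$uqtsxtuwsuq
  sorted[4] = suqs$uqtsxtuw
  sorted[5] = sxtuwsuqs$uqt
  sorted[6] = tsxtuwsuqs$uq
  sorted[7] = tuwsuqs$uqtsx
  sorted[8] = uqs$uqtsxtuws
  sorted[9] = uqtsxtuwsuqs$
  sorted[10] = uwsuqs$uqtsxt
  sorted[11] = wsuqs$uqtsxtu
  sorted[12] = xtuwsuqs$uqts
sorted[5] = sxtuwsuqs$uqt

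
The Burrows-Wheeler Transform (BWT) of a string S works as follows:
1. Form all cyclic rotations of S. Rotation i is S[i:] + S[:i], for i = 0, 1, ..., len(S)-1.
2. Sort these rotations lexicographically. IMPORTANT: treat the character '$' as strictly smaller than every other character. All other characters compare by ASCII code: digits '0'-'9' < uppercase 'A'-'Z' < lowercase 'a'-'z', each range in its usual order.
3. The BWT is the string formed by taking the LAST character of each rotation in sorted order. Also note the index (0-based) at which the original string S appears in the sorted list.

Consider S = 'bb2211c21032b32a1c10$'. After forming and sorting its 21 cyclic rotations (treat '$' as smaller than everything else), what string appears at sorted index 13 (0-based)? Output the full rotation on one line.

All 21 rotations (rotation i = S[i:]+S[:i]):
  rot[0] = bb2211c21032b32a1c10$
  rot[1] = b2211c21032b32a1c10$b
  rot[2] = 2211c21032b32a1c10$bb
  rot[3] = 211c21032b32a1c10$bb2
  rot[4] = 11c21032b32a1c10$bb22
  rot[5] = 1c21032b32a1c10$bb221
  rot[6] = c21032b32a1c10$bb2211
  rot[7] = 21032b32a1c10$bb2211c
  rot[8] = 1032b32a1c10$bb2211c2
  rot[9] = 032b32a1c10$bb2211c21
  rot[10] = 32b32a1c10$bb2211c210
  rot[11] = 2b32a1c10$bb2211c2103
  rot[12] = b32a1c10$bb2211c21032
  rot[13] = 32a1c10$bb2211c21032b
  rot[14] = 2a1c10$bb2211c21032b3
  rot[15] = a1c10$bb2211c21032b32
  rot[16] = 1c10$bb2211c21032b32a
  rot[17] = c10$bb2211c21032b32a1
  rot[18] = 10$bb2211c21032b32a1c
  rot[19] = 0$bb2211c21032b32a1c1
  rot[20] = $bb2211c21032b32a1c10
Sorted (with $ < everything):
  sorted[0] = $bb2211c21032b32a1c10
  sorted[1] = 0$bb2211c21032b32a1c1
  sorted[2] = 032b32a1c10$bb2211c21
  sorted[3] = 10$bb2211c21032b32a1c
  sorted[4] = 1032b32a1c10$bb2211c2
  sorted[5] = 11c21032b32a1c10$bb22
  sorted[6] = 1c10$bb2211c21032b32a
  sorted[7] = 1c21032b32a1c10$bb221
  sorted[8] = 21032b32a1c10$bb2211c
  sorted[9] = 211c21032b32a1c10$bb2
  sorted[10] = 2211c21032b32a1c10$bb
  sorted[11] = 2a1c10$bb2211c21032b3
  sorted[12] = 2b32a1c10$bb2211c2103
  sorted[13] = 32a1c10$bb2211c21032b
  sorted[14] = 32b32a1c10$bb2211c210
  sorted[15] = a1c10$bb2211c21032b32
  sorted[16] = b2211c21032b32a1c10$b
  sorted[17] = b32a1c10$bb2211c21032
  sorted[18] = bb2211c21032b32a1c10$
  sorted[19] = c10$bb2211c21032b32a1
  sorted[20] = c21032b32a1c10$bb2211
sorted[13] = 32a1c10$bb2211c21032b

Answer: 32a1c10$bb2211c21032b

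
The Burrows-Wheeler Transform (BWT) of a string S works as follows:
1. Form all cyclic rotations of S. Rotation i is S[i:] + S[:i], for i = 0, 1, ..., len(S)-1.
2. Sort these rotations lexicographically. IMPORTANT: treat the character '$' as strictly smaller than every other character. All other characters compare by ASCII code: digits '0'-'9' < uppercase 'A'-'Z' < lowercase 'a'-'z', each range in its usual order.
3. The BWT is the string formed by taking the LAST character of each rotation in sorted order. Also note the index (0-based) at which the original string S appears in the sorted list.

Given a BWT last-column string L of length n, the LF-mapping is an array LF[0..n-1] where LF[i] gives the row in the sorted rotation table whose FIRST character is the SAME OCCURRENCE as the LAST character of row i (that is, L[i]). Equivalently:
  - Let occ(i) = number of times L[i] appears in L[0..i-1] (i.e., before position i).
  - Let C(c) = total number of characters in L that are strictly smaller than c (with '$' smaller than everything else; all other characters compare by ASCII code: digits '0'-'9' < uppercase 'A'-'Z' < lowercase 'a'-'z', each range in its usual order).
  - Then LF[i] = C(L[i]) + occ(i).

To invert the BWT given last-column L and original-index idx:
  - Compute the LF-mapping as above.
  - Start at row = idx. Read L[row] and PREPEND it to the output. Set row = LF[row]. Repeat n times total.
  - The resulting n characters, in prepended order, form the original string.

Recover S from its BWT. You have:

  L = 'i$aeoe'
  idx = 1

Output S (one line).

Answer: aeeoi$

Derivation:
LF mapping: 4 0 1 2 5 3
Walk LF starting at row 1, prepending L[row]:
  step 1: row=1, L[1]='$', prepend. Next row=LF[1]=0
  step 2: row=0, L[0]='i', prepend. Next row=LF[0]=4
  step 3: row=4, L[4]='o', prepend. Next row=LF[4]=5
  step 4: row=5, L[5]='e', prepend. Next row=LF[5]=3
  step 5: row=3, L[3]='e', prepend. Next row=LF[3]=2
  step 6: row=2, L[2]='a', prepend. Next row=LF[2]=1
Reversed output: aeeoi$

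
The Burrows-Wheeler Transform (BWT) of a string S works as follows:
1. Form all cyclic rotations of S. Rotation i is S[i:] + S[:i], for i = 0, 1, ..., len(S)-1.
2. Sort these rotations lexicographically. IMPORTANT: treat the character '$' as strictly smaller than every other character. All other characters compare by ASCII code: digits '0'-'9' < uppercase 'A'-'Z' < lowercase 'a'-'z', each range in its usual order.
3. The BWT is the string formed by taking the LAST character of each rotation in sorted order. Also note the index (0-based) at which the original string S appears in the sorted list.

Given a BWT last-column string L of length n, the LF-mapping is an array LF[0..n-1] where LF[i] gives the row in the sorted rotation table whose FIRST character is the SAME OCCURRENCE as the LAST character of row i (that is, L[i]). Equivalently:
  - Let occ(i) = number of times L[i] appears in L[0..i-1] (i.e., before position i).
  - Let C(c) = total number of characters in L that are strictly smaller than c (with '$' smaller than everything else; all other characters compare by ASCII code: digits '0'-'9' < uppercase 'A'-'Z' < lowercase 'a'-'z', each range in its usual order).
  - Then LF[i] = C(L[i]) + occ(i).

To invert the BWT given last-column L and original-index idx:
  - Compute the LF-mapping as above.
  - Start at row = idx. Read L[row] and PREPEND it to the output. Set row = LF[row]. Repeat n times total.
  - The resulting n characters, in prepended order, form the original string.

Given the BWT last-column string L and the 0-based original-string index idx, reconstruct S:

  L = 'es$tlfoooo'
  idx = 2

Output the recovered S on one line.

Answer: footloose$

Derivation:
LF mapping: 1 8 0 9 3 2 4 5 6 7
Walk LF starting at row 2, prepending L[row]:
  step 1: row=2, L[2]='$', prepend. Next row=LF[2]=0
  step 2: row=0, L[0]='e', prepend. Next row=LF[0]=1
  step 3: row=1, L[1]='s', prepend. Next row=LF[1]=8
  step 4: row=8, L[8]='o', prepend. Next row=LF[8]=6
  step 5: row=6, L[6]='o', prepend. Next row=LF[6]=4
  step 6: row=4, L[4]='l', prepend. Next row=LF[4]=3
  step 7: row=3, L[3]='t', prepend. Next row=LF[3]=9
  step 8: row=9, L[9]='o', prepend. Next row=LF[9]=7
  step 9: row=7, L[7]='o', prepend. Next row=LF[7]=5
  step 10: row=5, L[5]='f', prepend. Next row=LF[5]=2
Reversed output: footloose$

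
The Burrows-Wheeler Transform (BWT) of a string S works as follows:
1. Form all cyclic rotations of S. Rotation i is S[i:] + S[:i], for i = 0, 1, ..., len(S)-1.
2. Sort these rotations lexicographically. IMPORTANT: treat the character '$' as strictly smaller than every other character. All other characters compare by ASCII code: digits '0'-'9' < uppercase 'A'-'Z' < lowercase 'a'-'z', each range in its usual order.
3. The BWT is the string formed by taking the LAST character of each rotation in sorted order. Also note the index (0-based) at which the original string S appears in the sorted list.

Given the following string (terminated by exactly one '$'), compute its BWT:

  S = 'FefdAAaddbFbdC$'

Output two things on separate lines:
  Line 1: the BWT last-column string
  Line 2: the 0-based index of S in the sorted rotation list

All 15 rotations (rotation i = S[i:]+S[:i]):
  rot[0] = FefdAAaddbFbdC$
  rot[1] = efdAAaddbFbdC$F
  rot[2] = fdAAaddbFbdC$Fe
  rot[3] = dAAaddbFbdC$Fef
  rot[4] = AAaddbFbdC$Fefd
  rot[5] = AaddbFbdC$FefdA
  rot[6] = addbFbdC$FefdAA
  rot[7] = ddbFbdC$FefdAAa
  rot[8] = dbFbdC$FefdAAad
  rot[9] = bFbdC$FefdAAadd
  rot[10] = FbdC$FefdAAaddb
  rot[11] = bdC$FefdAAaddbF
  rot[12] = dC$FefdAAaddbFb
  rot[13] = C$FefdAAaddbFbd
  rot[14] = $FefdAAaddbFbdC
Sorted (with $ < everything):
  sorted[0] = $FefdAAaddbFbdC  (last char: 'C')
  sorted[1] = AAaddbFbdC$Fefd  (last char: 'd')
  sorted[2] = AaddbFbdC$FefdA  (last char: 'A')
  sorted[3] = C$FefdAAaddbFbd  (last char: 'd')
  sorted[4] = FbdC$FefdAAaddb  (last char: 'b')
  sorted[5] = FefdAAaddbFbdC$  (last char: '$')
  sorted[6] = addbFbdC$FefdAA  (last char: 'A')
  sorted[7] = bFbdC$FefdAAadd  (last char: 'd')
  sorted[8] = bdC$FefdAAaddbF  (last char: 'F')
  sorted[9] = dAAaddbFbdC$Fef  (last char: 'f')
  sorted[10] = dC$FefdAAaddbFb  (last char: 'b')
  sorted[11] = dbFbdC$FefdAAad  (last char: 'd')
  sorted[12] = ddbFbdC$FefdAAa  (last char: 'a')
  sorted[13] = efdAAaddbFbdC$F  (last char: 'F')
  sorted[14] = fdAAaddbFbdC$Fe  (last char: 'e')
Last column: CdAdb$AdFfbdaFe
Original string S is at sorted index 5

Answer: CdAdb$AdFfbdaFe
5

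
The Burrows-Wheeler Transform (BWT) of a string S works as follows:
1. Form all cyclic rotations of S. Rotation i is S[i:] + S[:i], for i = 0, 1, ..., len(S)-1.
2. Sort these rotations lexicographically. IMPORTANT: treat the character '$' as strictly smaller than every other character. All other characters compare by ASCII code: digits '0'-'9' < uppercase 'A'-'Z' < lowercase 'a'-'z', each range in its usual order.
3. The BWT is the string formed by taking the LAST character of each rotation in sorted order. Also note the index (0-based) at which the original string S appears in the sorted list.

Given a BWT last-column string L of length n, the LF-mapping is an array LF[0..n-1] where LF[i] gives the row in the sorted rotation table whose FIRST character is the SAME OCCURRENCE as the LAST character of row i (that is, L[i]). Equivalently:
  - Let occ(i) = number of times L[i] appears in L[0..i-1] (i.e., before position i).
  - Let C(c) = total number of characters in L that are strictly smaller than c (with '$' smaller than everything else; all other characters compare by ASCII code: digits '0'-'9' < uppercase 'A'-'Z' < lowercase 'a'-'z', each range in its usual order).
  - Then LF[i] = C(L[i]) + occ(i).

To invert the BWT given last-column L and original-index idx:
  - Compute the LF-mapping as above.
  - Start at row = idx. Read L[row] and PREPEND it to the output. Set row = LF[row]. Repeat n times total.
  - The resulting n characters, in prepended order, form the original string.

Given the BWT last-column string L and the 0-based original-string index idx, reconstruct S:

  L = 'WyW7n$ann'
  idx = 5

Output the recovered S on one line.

Answer: nanny7WW$

Derivation:
LF mapping: 2 8 3 1 5 0 4 6 7
Walk LF starting at row 5, prepending L[row]:
  step 1: row=5, L[5]='$', prepend. Next row=LF[5]=0
  step 2: row=0, L[0]='W', prepend. Next row=LF[0]=2
  step 3: row=2, L[2]='W', prepend. Next row=LF[2]=3
  step 4: row=3, L[3]='7', prepend. Next row=LF[3]=1
  step 5: row=1, L[1]='y', prepend. Next row=LF[1]=8
  step 6: row=8, L[8]='n', prepend. Next row=LF[8]=7
  step 7: row=7, L[7]='n', prepend. Next row=LF[7]=6
  step 8: row=6, L[6]='a', prepend. Next row=LF[6]=4
  step 9: row=4, L[4]='n', prepend. Next row=LF[4]=5
Reversed output: nanny7WW$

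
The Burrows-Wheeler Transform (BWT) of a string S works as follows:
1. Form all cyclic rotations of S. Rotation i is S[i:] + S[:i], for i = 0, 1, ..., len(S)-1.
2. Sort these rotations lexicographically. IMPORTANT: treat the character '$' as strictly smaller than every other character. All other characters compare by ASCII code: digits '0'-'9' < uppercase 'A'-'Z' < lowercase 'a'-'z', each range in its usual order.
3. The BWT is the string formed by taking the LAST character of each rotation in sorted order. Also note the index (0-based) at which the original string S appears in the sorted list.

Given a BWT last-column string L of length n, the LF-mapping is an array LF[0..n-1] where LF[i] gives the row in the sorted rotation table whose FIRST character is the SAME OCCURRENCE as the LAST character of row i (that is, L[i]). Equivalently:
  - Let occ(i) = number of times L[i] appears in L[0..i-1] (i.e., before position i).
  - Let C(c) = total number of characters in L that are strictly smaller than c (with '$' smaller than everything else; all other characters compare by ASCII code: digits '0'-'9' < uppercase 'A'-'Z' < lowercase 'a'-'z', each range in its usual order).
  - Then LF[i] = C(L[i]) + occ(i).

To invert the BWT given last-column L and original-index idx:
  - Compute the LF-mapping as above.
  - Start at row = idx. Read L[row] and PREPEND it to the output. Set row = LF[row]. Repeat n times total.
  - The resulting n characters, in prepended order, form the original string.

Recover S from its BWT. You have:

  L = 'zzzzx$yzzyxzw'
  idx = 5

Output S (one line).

LF mapping: 6 7 8 9 2 0 4 10 11 5 3 12 1
Walk LF starting at row 5, prepending L[row]:
  step 1: row=5, L[5]='$', prepend. Next row=LF[5]=0
  step 2: row=0, L[0]='z', prepend. Next row=LF[0]=6
  step 3: row=6, L[6]='y', prepend. Next row=LF[6]=4
  step 4: row=4, L[4]='x', prepend. Next row=LF[4]=2
  step 5: row=2, L[2]='z', prepend. Next row=LF[2]=8
  step 6: row=8, L[8]='z', prepend. Next row=LF[8]=11
  step 7: row=11, L[11]='z', prepend. Next row=LF[11]=12
  step 8: row=12, L[12]='w', prepend. Next row=LF[12]=1
  step 9: row=1, L[1]='z', prepend. Next row=LF[1]=7
  step 10: row=7, L[7]='z', prepend. Next row=LF[7]=10
  step 11: row=10, L[10]='x', prepend. Next row=LF[10]=3
  step 12: row=3, L[3]='z', prepend. Next row=LF[3]=9
  step 13: row=9, L[9]='y', prepend. Next row=LF[9]=5
Reversed output: yzxzzwzzzxyz$

Answer: yzxzzwzzzxyz$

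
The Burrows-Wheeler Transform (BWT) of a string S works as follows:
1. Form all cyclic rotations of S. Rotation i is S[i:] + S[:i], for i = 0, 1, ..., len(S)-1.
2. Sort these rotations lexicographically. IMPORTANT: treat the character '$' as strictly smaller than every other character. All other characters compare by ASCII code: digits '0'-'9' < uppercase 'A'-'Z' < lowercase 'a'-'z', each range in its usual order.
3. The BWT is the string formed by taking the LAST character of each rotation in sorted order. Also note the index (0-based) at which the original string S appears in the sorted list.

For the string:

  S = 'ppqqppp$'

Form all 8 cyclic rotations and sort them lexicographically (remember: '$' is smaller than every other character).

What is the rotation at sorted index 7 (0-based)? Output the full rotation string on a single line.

Answer: qqppp$pp

Derivation:
All 8 rotations (rotation i = S[i:]+S[:i]):
  rot[0] = ppqqppp$
  rot[1] = pqqppp$p
  rot[2] = qqppp$pp
  rot[3] = qppp$ppq
  rot[4] = ppp$ppqq
  rot[5] = pp$ppqqp
  rot[6] = p$ppqqpp
  rot[7] = $ppqqppp
Sorted (with $ < everything):
  sorted[0] = $ppqqppp
  sorted[1] = p$ppqqpp
  sorted[2] = pp$ppqqp
  sorted[3] = ppp$ppqq
  sorted[4] = ppqqppp$
  sorted[5] = pqqppp$p
  sorted[6] = qppp$ppq
  sorted[7] = qqppp$pp
sorted[7] = qqppp$pp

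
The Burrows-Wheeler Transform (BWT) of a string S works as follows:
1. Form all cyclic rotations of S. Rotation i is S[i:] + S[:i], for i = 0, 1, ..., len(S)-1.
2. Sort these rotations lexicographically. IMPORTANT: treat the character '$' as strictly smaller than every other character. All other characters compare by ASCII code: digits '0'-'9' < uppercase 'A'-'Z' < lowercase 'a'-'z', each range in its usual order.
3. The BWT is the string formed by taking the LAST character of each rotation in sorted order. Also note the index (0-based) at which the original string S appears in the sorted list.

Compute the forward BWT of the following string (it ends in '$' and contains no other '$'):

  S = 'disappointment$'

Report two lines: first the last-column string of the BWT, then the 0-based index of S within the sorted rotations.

Answer: ts$modteippainn
2

Derivation:
All 15 rotations (rotation i = S[i:]+S[:i]):
  rot[0] = disappointment$
  rot[1] = isappointment$d
  rot[2] = sappointment$di
  rot[3] = appointment$dis
  rot[4] = ppointment$disa
  rot[5] = pointment$disap
  rot[6] = ointment$disapp
  rot[7] = intment$disappo
  rot[8] = ntment$disappoi
  rot[9] = tment$disappoin
  rot[10] = ment$disappoint
  rot[11] = ent$disappointm
  rot[12] = nt$disappointme
  rot[13] = t$disappointmen
  rot[14] = $disappointment
Sorted (with $ < everything):
  sorted[0] = $disappointment  (last char: 't')
  sorted[1] = appointment$dis  (last char: 's')
  sorted[2] = disappointment$  (last char: '$')
  sorted[3] = ent$disappointm  (last char: 'm')
  sorted[4] = intment$disappo  (last char: 'o')
  sorted[5] = isappointment$d  (last char: 'd')
  sorted[6] = ment$disappoint  (last char: 't')
  sorted[7] = nt$disappointme  (last char: 'e')
  sorted[8] = ntment$disappoi  (last char: 'i')
  sorted[9] = ointment$disapp  (last char: 'p')
  sorted[10] = pointment$disap  (last char: 'p')
  sorted[11] = ppointment$disa  (last char: 'a')
  sorted[12] = sappointment$di  (last char: 'i')
  sorted[13] = t$disappointmen  (last char: 'n')
  sorted[14] = tment$disappoin  (last char: 'n')
Last column: ts$modteippainn
Original string S is at sorted index 2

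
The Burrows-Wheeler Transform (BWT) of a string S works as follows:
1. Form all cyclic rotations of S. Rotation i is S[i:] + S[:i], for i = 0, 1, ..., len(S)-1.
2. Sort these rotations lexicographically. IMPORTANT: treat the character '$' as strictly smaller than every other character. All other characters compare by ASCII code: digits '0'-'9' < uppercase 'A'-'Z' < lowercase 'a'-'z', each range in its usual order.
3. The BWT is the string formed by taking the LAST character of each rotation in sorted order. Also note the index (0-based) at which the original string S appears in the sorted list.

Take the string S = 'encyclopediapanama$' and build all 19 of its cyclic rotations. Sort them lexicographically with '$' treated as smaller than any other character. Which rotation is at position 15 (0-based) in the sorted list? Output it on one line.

All 19 rotations (rotation i = S[i:]+S[:i]):
  rot[0] = encyclopediapanama$
  rot[1] = ncyclopediapanama$e
  rot[2] = cyclopediapanama$en
  rot[3] = yclopediapanama$enc
  rot[4] = clopediapanama$ency
  rot[5] = lopediapanama$encyc
  rot[6] = opediapanama$encycl
  rot[7] = pediapanama$encyclo
  rot[8] = ediapanama$encyclop
  rot[9] = diapanama$encyclope
  rot[10] = iapanama$encycloped
  rot[11] = apanama$encyclopedi
  rot[12] = panama$encyclopedia
  rot[13] = anama$encyclopediap
  rot[14] = nama$encyclopediapa
  rot[15] = ama$encyclopediapan
  rot[16] = ma$encyclopediapana
  rot[17] = a$encyclopediapanam
  rot[18] = $encyclopediapanama
Sorted (with $ < everything):
  sorted[0] = $encyclopediapanama
  sorted[1] = a$encyclopediapanam
  sorted[2] = ama$encyclopediapan
  sorted[3] = anama$encyclopediap
  sorted[4] = apanama$encyclopedi
  sorted[5] = clopediapanama$ency
  sorted[6] = cyclopediapanama$en
  sorted[7] = diapanama$encyclope
  sorted[8] = ediapanama$encyclop
  sorted[9] = encyclopediapanama$
  sorted[10] = iapanama$encycloped
  sorted[11] = lopediapanama$encyc
  sorted[12] = ma$encyclopediapana
  sorted[13] = nama$encyclopediapa
  sorted[14] = ncyclopediapanama$e
  sorted[15] = opediapanama$encycl
  sorted[16] = panama$encyclopedia
  sorted[17] = pediapanama$encyclo
  sorted[18] = yclopediapanama$enc
sorted[15] = opediapanama$encycl

Answer: opediapanama$encycl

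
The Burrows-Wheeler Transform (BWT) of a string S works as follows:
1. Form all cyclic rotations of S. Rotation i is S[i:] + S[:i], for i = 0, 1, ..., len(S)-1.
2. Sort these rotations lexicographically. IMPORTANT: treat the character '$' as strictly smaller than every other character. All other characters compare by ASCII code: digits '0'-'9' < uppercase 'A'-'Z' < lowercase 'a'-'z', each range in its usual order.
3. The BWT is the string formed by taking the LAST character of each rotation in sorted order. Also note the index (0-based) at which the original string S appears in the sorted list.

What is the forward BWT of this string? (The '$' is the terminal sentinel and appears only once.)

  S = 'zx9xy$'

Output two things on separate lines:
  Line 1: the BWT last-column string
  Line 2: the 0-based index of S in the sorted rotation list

Answer: yxz9x$
5

Derivation:
All 6 rotations (rotation i = S[i:]+S[:i]):
  rot[0] = zx9xy$
  rot[1] = x9xy$z
  rot[2] = 9xy$zx
  rot[3] = xy$zx9
  rot[4] = y$zx9x
  rot[5] = $zx9xy
Sorted (with $ < everything):
  sorted[0] = $zx9xy  (last char: 'y')
  sorted[1] = 9xy$zx  (last char: 'x')
  sorted[2] = x9xy$z  (last char: 'z')
  sorted[3] = xy$zx9  (last char: '9')
  sorted[4] = y$zx9x  (last char: 'x')
  sorted[5] = zx9xy$  (last char: '$')
Last column: yxz9x$
Original string S is at sorted index 5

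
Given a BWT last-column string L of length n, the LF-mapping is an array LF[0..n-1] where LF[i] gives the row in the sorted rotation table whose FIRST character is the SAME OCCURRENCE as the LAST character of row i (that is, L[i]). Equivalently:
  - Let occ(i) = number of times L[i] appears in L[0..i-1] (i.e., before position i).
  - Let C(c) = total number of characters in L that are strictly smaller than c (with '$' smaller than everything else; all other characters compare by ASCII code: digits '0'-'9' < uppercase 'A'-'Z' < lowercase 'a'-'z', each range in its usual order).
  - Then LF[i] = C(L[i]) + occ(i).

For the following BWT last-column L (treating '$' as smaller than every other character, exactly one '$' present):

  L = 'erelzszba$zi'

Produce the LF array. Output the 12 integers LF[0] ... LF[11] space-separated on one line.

Answer: 3 7 4 6 9 8 10 2 1 0 11 5

Derivation:
Char counts: '$':1, 'a':1, 'b':1, 'e':2, 'i':1, 'l':1, 'r':1, 's':1, 'z':3
C (first-col start): C('$')=0, C('a')=1, C('b')=2, C('e')=3, C('i')=5, C('l')=6, C('r')=7, C('s')=8, C('z')=9
L[0]='e': occ=0, LF[0]=C('e')+0=3+0=3
L[1]='r': occ=0, LF[1]=C('r')+0=7+0=7
L[2]='e': occ=1, LF[2]=C('e')+1=3+1=4
L[3]='l': occ=0, LF[3]=C('l')+0=6+0=6
L[4]='z': occ=0, LF[4]=C('z')+0=9+0=9
L[5]='s': occ=0, LF[5]=C('s')+0=8+0=8
L[6]='z': occ=1, LF[6]=C('z')+1=9+1=10
L[7]='b': occ=0, LF[7]=C('b')+0=2+0=2
L[8]='a': occ=0, LF[8]=C('a')+0=1+0=1
L[9]='$': occ=0, LF[9]=C('$')+0=0+0=0
L[10]='z': occ=2, LF[10]=C('z')+2=9+2=11
L[11]='i': occ=0, LF[11]=C('i')+0=5+0=5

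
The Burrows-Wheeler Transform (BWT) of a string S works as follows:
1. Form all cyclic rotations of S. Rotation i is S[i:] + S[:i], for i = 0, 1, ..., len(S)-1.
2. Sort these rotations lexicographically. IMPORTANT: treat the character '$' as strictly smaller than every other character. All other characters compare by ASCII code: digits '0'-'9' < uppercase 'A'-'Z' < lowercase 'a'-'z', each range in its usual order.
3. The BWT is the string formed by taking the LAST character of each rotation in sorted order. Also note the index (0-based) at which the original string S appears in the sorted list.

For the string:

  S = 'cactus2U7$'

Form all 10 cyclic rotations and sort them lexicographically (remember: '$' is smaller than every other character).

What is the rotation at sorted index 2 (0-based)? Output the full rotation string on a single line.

All 10 rotations (rotation i = S[i:]+S[:i]):
  rot[0] = cactus2U7$
  rot[1] = actus2U7$c
  rot[2] = ctus2U7$ca
  rot[3] = tus2U7$cac
  rot[4] = us2U7$cact
  rot[5] = s2U7$cactu
  rot[6] = 2U7$cactus
  rot[7] = U7$cactus2
  rot[8] = 7$cactus2U
  rot[9] = $cactus2U7
Sorted (with $ < everything):
  sorted[0] = $cactus2U7
  sorted[1] = 2U7$cactus
  sorted[2] = 7$cactus2U
  sorted[3] = U7$cactus2
  sorted[4] = actus2U7$c
  sorted[5] = cactus2U7$
  sorted[6] = ctus2U7$ca
  sorted[7] = s2U7$cactu
  sorted[8] = tus2U7$cac
  sorted[9] = us2U7$cact
sorted[2] = 7$cactus2U

Answer: 7$cactus2U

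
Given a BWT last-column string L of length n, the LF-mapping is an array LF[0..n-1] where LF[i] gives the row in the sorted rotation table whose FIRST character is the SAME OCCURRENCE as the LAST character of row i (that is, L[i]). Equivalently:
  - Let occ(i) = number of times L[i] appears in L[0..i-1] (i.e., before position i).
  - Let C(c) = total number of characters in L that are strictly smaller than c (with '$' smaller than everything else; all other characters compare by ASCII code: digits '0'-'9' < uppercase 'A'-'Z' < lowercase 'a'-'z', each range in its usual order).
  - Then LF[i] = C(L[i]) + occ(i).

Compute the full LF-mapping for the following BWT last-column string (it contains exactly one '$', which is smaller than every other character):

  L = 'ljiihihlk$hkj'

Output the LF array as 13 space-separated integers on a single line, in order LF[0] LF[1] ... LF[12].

Char counts: '$':1, 'h':3, 'i':3, 'j':2, 'k':2, 'l':2
C (first-col start): C('$')=0, C('h')=1, C('i')=4, C('j')=7, C('k')=9, C('l')=11
L[0]='l': occ=0, LF[0]=C('l')+0=11+0=11
L[1]='j': occ=0, LF[1]=C('j')+0=7+0=7
L[2]='i': occ=0, LF[2]=C('i')+0=4+0=4
L[3]='i': occ=1, LF[3]=C('i')+1=4+1=5
L[4]='h': occ=0, LF[4]=C('h')+0=1+0=1
L[5]='i': occ=2, LF[5]=C('i')+2=4+2=6
L[6]='h': occ=1, LF[6]=C('h')+1=1+1=2
L[7]='l': occ=1, LF[7]=C('l')+1=11+1=12
L[8]='k': occ=0, LF[8]=C('k')+0=9+0=9
L[9]='$': occ=0, LF[9]=C('$')+0=0+0=0
L[10]='h': occ=2, LF[10]=C('h')+2=1+2=3
L[11]='k': occ=1, LF[11]=C('k')+1=9+1=10
L[12]='j': occ=1, LF[12]=C('j')+1=7+1=8

Answer: 11 7 4 5 1 6 2 12 9 0 3 10 8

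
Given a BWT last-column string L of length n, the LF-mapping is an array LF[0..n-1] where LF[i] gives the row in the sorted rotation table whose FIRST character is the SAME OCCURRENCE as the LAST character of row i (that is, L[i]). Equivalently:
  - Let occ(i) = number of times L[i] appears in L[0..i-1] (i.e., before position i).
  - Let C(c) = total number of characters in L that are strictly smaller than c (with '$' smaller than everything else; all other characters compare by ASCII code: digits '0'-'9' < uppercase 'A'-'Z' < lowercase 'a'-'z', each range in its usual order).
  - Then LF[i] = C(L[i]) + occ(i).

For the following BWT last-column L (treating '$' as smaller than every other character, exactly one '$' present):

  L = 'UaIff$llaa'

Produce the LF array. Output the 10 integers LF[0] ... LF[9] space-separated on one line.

Char counts: '$':1, 'I':1, 'U':1, 'a':3, 'f':2, 'l':2
C (first-col start): C('$')=0, C('I')=1, C('U')=2, C('a')=3, C('f')=6, C('l')=8
L[0]='U': occ=0, LF[0]=C('U')+0=2+0=2
L[1]='a': occ=0, LF[1]=C('a')+0=3+0=3
L[2]='I': occ=0, LF[2]=C('I')+0=1+0=1
L[3]='f': occ=0, LF[3]=C('f')+0=6+0=6
L[4]='f': occ=1, LF[4]=C('f')+1=6+1=7
L[5]='$': occ=0, LF[5]=C('$')+0=0+0=0
L[6]='l': occ=0, LF[6]=C('l')+0=8+0=8
L[7]='l': occ=1, LF[7]=C('l')+1=8+1=9
L[8]='a': occ=1, LF[8]=C('a')+1=3+1=4
L[9]='a': occ=2, LF[9]=C('a')+2=3+2=5

Answer: 2 3 1 6 7 0 8 9 4 5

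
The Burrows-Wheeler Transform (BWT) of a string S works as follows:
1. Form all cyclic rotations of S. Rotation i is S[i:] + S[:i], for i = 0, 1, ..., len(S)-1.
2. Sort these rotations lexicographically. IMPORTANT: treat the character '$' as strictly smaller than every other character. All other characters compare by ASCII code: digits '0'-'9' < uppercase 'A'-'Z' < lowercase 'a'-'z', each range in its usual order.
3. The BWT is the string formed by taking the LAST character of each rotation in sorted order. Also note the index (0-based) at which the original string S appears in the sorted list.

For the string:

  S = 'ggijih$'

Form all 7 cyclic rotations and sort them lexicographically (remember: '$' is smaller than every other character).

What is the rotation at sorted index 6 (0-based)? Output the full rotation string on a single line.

All 7 rotations (rotation i = S[i:]+S[:i]):
  rot[0] = ggijih$
  rot[1] = gijih$g
  rot[2] = ijih$gg
  rot[3] = jih$ggi
  rot[4] = ih$ggij
  rot[5] = h$ggiji
  rot[6] = $ggijih
Sorted (with $ < everything):
  sorted[0] = $ggijih
  sorted[1] = ggijih$
  sorted[2] = gijih$g
  sorted[3] = h$ggiji
  sorted[4] = ih$ggij
  sorted[5] = ijih$gg
  sorted[6] = jih$ggi
sorted[6] = jih$ggi

Answer: jih$ggi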